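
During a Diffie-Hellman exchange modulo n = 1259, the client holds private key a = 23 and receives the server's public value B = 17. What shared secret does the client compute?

Shared key K = 17^23 mod 1259.
17^1 ≡ 17 (mod 1259)
17^2 = (17^1)^2 ≡ 17^2 = 289 ≡ 289 (mod 1259)
17^4 = (17^2)^2 ≡ 289^2 = 83521 ≡ 427 (mod 1259)
17^8 = (17^4)^2 ≡ 427^2 = 182329 ≡ 1033 (mod 1259)
17^16 = (17^8)^2 ≡ 1033^2 = 1067089 ≡ 716 (mod 1259)
17^23 = 17^16 · 17^4 · 17^2 · 17^1 ≡ 716 · 427 · 289 · 17 ≡ 35 (mod 1259).

35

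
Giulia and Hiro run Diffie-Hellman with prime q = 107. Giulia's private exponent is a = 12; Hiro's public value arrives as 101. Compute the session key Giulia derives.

16

Shared key K = 101^12 mod 107.
101^1 ≡ 101 (mod 107)
101^2 = (101^1)^2 ≡ 101^2 = 10201 ≡ 36 (mod 107)
101^4 = (101^2)^2 ≡ 36^2 = 1296 ≡ 12 (mod 107)
101^8 = (101^4)^2 ≡ 12^2 = 144 ≡ 37 (mod 107)
101^12 = 101^8 · 101^4 ≡ 37 · 12 ≡ 16 (mod 107).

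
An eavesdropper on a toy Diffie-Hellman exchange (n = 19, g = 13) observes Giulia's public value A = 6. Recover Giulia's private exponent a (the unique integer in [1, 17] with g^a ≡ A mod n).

10

Try successive powers of 13 modulo 19:
13^1 ≡ 13
13^2 ≡ 17
13^3 ≡ 12
13^4 ≡ 4
13^5 ≡ 14
13^6 ≡ 11
13^7 ≡ 10
13^8 ≡ 16
13^9 ≡ 18
13^10 ≡ 6
Found: a = 10.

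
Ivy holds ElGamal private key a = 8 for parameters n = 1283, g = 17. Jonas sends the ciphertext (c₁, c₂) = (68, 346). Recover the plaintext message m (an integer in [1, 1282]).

397

Shared mask s = c₁^a mod n = 68^8 mod 1283.
68^1 ≡ 68 (mod 1283)
68^2 = (68^1)^2 ≡ 68^2 = 4624 ≡ 775 (mod 1283)
68^4 = (68^2)^2 ≡ 775^2 = 600625 ≡ 181 (mod 1283)
68^8 = (68^4)^2 ≡ 181^2 = 32761 ≡ 686 (mod 1283)
So s = 686; s⁻¹ ≡ 346 (mod 1283).
m = c₂ · s⁻¹ mod 1283 = 346 · 346 mod 1283 = 397.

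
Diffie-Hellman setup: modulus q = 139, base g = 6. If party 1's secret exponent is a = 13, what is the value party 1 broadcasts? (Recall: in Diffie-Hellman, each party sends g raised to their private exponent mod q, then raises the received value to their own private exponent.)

Public value = 6^{13} \pmod{139}.
6^1 ≡ 6 (mod 139)
6^2 = (6^1)^2 ≡ 6^2 = 36 ≡ 36 (mod 139)
6^4 = (6^2)^2 ≡ 36^2 = 1296 ≡ 45 (mod 139)
6^8 = (6^4)^2 ≡ 45^2 = 2025 ≡ 79 (mod 139)
6^13 = 6^8 · 6^4 · 6^1 ≡ 79 · 45 · 6 ≡ 63 (mod 139).

63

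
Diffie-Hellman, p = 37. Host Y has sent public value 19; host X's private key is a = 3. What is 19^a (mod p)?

14

Shared key K = 19^3 mod 37.
19^1 ≡ 19 (mod 37)
19^2 = (19^1)^2 ≡ 19^2 = 361 ≡ 28 (mod 37)
19^3 = 19^2 · 19^1 ≡ 28 · 19 ≡ 14 (mod 37).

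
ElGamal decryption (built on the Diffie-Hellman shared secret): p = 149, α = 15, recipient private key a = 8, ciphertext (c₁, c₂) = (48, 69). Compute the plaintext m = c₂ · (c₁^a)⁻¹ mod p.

Shared mask s = c₁^a mod p = 48^8 mod 149.
48^1 ≡ 48 (mod 149)
48^2 = (48^1)^2 ≡ 48^2 = 2304 ≡ 69 (mod 149)
48^4 = (48^2)^2 ≡ 69^2 = 4761 ≡ 142 (mod 149)
48^8 = (48^4)^2 ≡ 142^2 = 20164 ≡ 49 (mod 149)
So s = 49; s⁻¹ ≡ 73 (mod 149).
m = c₂ · s⁻¹ mod 149 = 69 · 73 mod 149 = 120.

120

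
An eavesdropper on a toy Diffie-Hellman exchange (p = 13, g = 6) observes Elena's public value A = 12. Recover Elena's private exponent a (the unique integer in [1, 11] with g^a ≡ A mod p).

6

Try successive powers of 6 modulo 13:
6^1 ≡ 6
6^2 ≡ 10
6^3 ≡ 8
6^4 ≡ 9
6^5 ≡ 2
6^6 ≡ 12
Found: a = 6.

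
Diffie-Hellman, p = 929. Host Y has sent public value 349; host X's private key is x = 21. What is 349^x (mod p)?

196

Shared key K = 349^21 mod 929.
349^1 ≡ 349 (mod 929)
349^2 = (349^1)^2 ≡ 349^2 = 121801 ≡ 102 (mod 929)
349^4 = (349^2)^2 ≡ 102^2 = 10404 ≡ 185 (mod 929)
349^8 = (349^4)^2 ≡ 185^2 = 34225 ≡ 781 (mod 929)
349^16 = (349^8)^2 ≡ 781^2 = 609961 ≡ 537 (mod 929)
349^21 = 349^16 · 349^4 · 349^1 ≡ 537 · 185 · 349 ≡ 196 (mod 929).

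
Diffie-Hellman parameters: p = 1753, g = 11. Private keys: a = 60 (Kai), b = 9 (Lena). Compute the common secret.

Lena sends B = g^b mod p = 11^9 mod 1753.
11^1 ≡ 11 (mod 1753)
11^2 = (11^1)^2 ≡ 11^2 = 121 ≡ 121 (mod 1753)
11^4 = (11^2)^2 ≡ 121^2 = 14641 ≡ 617 (mod 1753)
11^8 = (11^4)^2 ≡ 617^2 = 380689 ≡ 288 (mod 1753)
11^9 = 11^8 · 11^1 ≡ 288 · 11 ≡ 1415 (mod 1753).
So B = 1415. Kai then computes K = B^a mod p = 1415^60 mod 1753.
1415^1 ≡ 1415 (mod 1753)
1415^2 = (1415^1)^2 ≡ 1415^2 = 2002225 ≡ 299 (mod 1753)
1415^4 = (1415^2)^2 ≡ 299^2 = 89401 ≡ 1751 (mod 1753)
1415^8 = (1415^4)^2 ≡ 1751^2 = 3066001 ≡ 4 (mod 1753)
1415^16 = (1415^8)^2 ≡ 4^2 = 16 ≡ 16 (mod 1753)
1415^32 = (1415^16)^2 ≡ 16^2 = 256 ≡ 256 (mod 1753)
1415^60 = 1415^32 · 1415^16 · 1415^8 · 1415^4 ≡ 256 · 16 · 4 · 1751 ≡ 539 (mod 1753).

539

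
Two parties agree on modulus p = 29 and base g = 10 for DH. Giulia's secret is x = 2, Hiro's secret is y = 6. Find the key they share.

20

Hiro sends B = g^y mod p = 10^6 mod 29.
10^1 ≡ 10 (mod 29)
10^2 = (10^1)^2 ≡ 10^2 = 100 ≡ 13 (mod 29)
10^4 = (10^2)^2 ≡ 13^2 = 169 ≡ 24 (mod 29)
10^6 = 10^4 · 10^2 ≡ 24 · 13 ≡ 22 (mod 29).
So B = 22. Giulia then computes K = B^x mod p = 22^2 mod 29.
22^1 ≡ 22 (mod 29)
22^2 = (22^1)^2 ≡ 22^2 = 484 ≡ 20 (mod 29)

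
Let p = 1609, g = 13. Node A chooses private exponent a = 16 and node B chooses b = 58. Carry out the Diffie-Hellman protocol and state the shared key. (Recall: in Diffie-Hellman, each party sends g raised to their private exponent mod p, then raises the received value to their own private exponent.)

Node A sends A = g^a mod p = 13^16 mod 1609.
13^1 ≡ 13 (mod 1609)
13^2 = (13^1)^2 ≡ 13^2 = 169 ≡ 169 (mod 1609)
13^4 = (13^2)^2 ≡ 169^2 = 28561 ≡ 1208 (mod 1609)
13^8 = (13^4)^2 ≡ 1208^2 = 1459264 ≡ 1510 (mod 1609)
13^16 = (13^8)^2 ≡ 1510^2 = 2280100 ≡ 147 (mod 1609)
So A = 147. Node B then computes K = A^b mod p = 147^58 mod 1609.
147^1 ≡ 147 (mod 1609)
147^2 = (147^1)^2 ≡ 147^2 = 21609 ≡ 692 (mod 1609)
147^4 = (147^2)^2 ≡ 692^2 = 478864 ≡ 991 (mod 1609)
147^8 = (147^4)^2 ≡ 991^2 = 982081 ≡ 591 (mod 1609)
147^16 = (147^8)^2 ≡ 591^2 = 349281 ≡ 128 (mod 1609)
147^32 = (147^16)^2 ≡ 128^2 = 16384 ≡ 294 (mod 1609)
147^58 = 147^32 · 147^16 · 147^8 · 147^2 ≡ 294 · 128 · 591 · 692 ≡ 151 (mod 1609).

151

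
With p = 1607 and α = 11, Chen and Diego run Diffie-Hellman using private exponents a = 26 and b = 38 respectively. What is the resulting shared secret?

24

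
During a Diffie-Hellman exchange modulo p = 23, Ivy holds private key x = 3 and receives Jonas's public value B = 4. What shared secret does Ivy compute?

18

Shared key K = 4^3 mod 23.
4^1 ≡ 4 (mod 23)
4^2 = (4^1)^2 ≡ 4^2 = 16 ≡ 16 (mod 23)
4^3 = 4^2 · 4^1 ≡ 16 · 4 ≡ 18 (mod 23).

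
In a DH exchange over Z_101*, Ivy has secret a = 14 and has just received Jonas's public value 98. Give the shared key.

13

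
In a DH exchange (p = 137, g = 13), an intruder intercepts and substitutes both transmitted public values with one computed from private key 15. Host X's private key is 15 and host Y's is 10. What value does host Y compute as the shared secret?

Host Y receives an intruder's public value M = 13^15 mod 137 instead of the honest one.
13^1 ≡ 13 (mod 137)
13^2 = (13^1)^2 ≡ 13^2 = 169 ≡ 32 (mod 137)
13^4 = (13^2)^2 ≡ 32^2 = 1024 ≡ 65 (mod 137)
13^8 = (13^4)^2 ≡ 65^2 = 4225 ≡ 115 (mod 137)
13^15 = 13^8 · 13^4 · 13^2 · 13^1 ≡ 115 · 65 · 32 · 13 ≡ 111 (mod 137).
So M = 111. Host Y computes K = M^10 mod 137.
111^1 ≡ 111 (mod 137)
111^2 = (111^1)^2 ≡ 111^2 = 12321 ≡ 128 (mod 137)
111^4 = (111^2)^2 ≡ 128^2 = 16384 ≡ 81 (mod 137)
111^8 = (111^4)^2 ≡ 81^2 = 6561 ≡ 122 (mod 137)
111^10 = 111^8 · 111^2 ≡ 122 · 128 ≡ 135 (mod 137).

135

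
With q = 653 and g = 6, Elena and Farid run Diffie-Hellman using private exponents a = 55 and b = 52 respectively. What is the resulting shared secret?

Farid sends B = g^b mod q = 6^52 mod 653.
6^1 ≡ 6 (mod 653)
6^2 = (6^1)^2 ≡ 6^2 = 36 ≡ 36 (mod 653)
6^4 = (6^2)^2 ≡ 36^2 = 1296 ≡ 643 (mod 653)
6^8 = (6^4)^2 ≡ 643^2 = 413449 ≡ 100 (mod 653)
6^16 = (6^8)^2 ≡ 100^2 = 10000 ≡ 205 (mod 653)
6^32 = (6^16)^2 ≡ 205^2 = 42025 ≡ 233 (mod 653)
6^52 = 6^32 · 6^16 · 6^4 ≡ 233 · 205 · 643 ≡ 346 (mod 653).
So B = 346. Elena then computes K = B^a mod q = 346^55 mod 653.
346^1 ≡ 346 (mod 653)
346^2 = (346^1)^2 ≡ 346^2 = 119716 ≡ 217 (mod 653)
346^4 = (346^2)^2 ≡ 217^2 = 47089 ≡ 73 (mod 653)
346^8 = (346^4)^2 ≡ 73^2 = 5329 ≡ 105 (mod 653)
346^16 = (346^8)^2 ≡ 105^2 = 11025 ≡ 577 (mod 653)
346^32 = (346^16)^2 ≡ 577^2 = 332929 ≡ 552 (mod 653)
346^55 = 346^32 · 346^16 · 346^4 · 346^2 · 346^1 ≡ 552 · 577 · 73 · 217 · 346 ≡ 344 (mod 653).

344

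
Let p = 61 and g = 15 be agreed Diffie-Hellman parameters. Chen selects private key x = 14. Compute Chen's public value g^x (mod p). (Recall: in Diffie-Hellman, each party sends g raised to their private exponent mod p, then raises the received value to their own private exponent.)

57

Public value = 15^14 (mod 61).
15^1 ≡ 15 (mod 61)
15^2 = (15^1)^2 ≡ 15^2 = 225 ≡ 42 (mod 61)
15^4 = (15^2)^2 ≡ 42^2 = 1764 ≡ 56 (mod 61)
15^8 = (15^4)^2 ≡ 56^2 = 3136 ≡ 25 (mod 61)
15^14 = 15^8 · 15^4 · 15^2 ≡ 25 · 56 · 42 ≡ 57 (mod 61).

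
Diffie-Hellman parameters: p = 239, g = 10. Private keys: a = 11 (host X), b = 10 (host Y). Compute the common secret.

98

Host X sends A = g^a mod p = 10^11 mod 239.
10^1 ≡ 10 (mod 239)
10^2 = (10^1)^2 ≡ 10^2 = 100 ≡ 100 (mod 239)
10^4 = (10^2)^2 ≡ 100^2 = 10000 ≡ 201 (mod 239)
10^8 = (10^4)^2 ≡ 201^2 = 40401 ≡ 10 (mod 239)
10^11 = 10^8 · 10^2 · 10^1 ≡ 10 · 100 · 10 ≡ 201 (mod 239).
So A = 201. Host Y then computes K = A^b mod p = 201^10 mod 239.
201^1 ≡ 201 (mod 239)
201^2 = (201^1)^2 ≡ 201^2 = 40401 ≡ 10 (mod 239)
201^4 = (201^2)^2 ≡ 10^2 = 100 ≡ 100 (mod 239)
201^8 = (201^4)^2 ≡ 100^2 = 10000 ≡ 201 (mod 239)
201^10 = 201^8 · 201^2 ≡ 201 · 10 ≡ 98 (mod 239).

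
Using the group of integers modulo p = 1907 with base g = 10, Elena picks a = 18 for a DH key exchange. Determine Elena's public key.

Public value = 10^18 mod 1907.
10^1 ≡ 10 (mod 1907)
10^2 = (10^1)^2 ≡ 10^2 = 100 ≡ 100 (mod 1907)
10^4 = (10^2)^2 ≡ 100^2 = 10000 ≡ 465 (mod 1907)
10^8 = (10^4)^2 ≡ 465^2 = 216225 ≡ 734 (mod 1907)
10^16 = (10^8)^2 ≡ 734^2 = 538756 ≡ 982 (mod 1907)
10^18 = 10^16 · 10^2 ≡ 982 · 100 ≡ 943 (mod 1907).

943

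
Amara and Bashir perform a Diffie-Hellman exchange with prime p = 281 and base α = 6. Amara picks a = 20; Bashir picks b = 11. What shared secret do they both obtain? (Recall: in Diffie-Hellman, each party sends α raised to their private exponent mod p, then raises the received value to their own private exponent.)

Bashir sends B = α^b mod p = 6^11 mod 281.
6^1 ≡ 6 (mod 281)
6^2 = (6^1)^2 ≡ 6^2 = 36 ≡ 36 (mod 281)
6^4 = (6^2)^2 ≡ 36^2 = 1296 ≡ 172 (mod 281)
6^8 = (6^4)^2 ≡ 172^2 = 29584 ≡ 79 (mod 281)
6^11 = 6^8 · 6^2 · 6^1 ≡ 79 · 36 · 6 ≡ 204 (mod 281).
So B = 204. Amara then computes K = B^a mod p = 204^20 mod 281.
204^1 ≡ 204 (mod 281)
204^2 = (204^1)^2 ≡ 204^2 = 41616 ≡ 28 (mod 281)
204^4 = (204^2)^2 ≡ 28^2 = 784 ≡ 222 (mod 281)
204^8 = (204^4)^2 ≡ 222^2 = 49284 ≡ 109 (mod 281)
204^16 = (204^8)^2 ≡ 109^2 = 11881 ≡ 79 (mod 281)
204^20 = 204^16 · 204^4 ≡ 79 · 222 ≡ 116 (mod 281).

116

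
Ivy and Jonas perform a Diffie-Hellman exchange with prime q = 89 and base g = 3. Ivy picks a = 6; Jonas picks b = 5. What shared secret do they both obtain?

Ivy sends A = g^a mod q = 3^6 mod 89.
3^1 ≡ 3 (mod 89)
3^2 = (3^1)^2 ≡ 3^2 = 9 ≡ 9 (mod 89)
3^4 = (3^2)^2 ≡ 9^2 = 81 ≡ 81 (mod 89)
3^6 = 3^4 · 3^2 ≡ 81 · 9 ≡ 17 (mod 89).
So A = 17. Jonas then computes K = A^b mod q = 17^5 mod 89.
17^1 ≡ 17 (mod 89)
17^2 = (17^1)^2 ≡ 17^2 = 289 ≡ 22 (mod 89)
17^4 = (17^2)^2 ≡ 22^2 = 484 ≡ 39 (mod 89)
17^5 = 17^4 · 17^1 ≡ 39 · 17 ≡ 40 (mod 89).

40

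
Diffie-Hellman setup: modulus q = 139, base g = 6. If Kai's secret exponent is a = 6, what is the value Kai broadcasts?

Public value = 6^6 mod 139.
6^1 ≡ 6 (mod 139)
6^2 = (6^1)^2 ≡ 6^2 = 36 ≡ 36 (mod 139)
6^4 = (6^2)^2 ≡ 36^2 = 1296 ≡ 45 (mod 139)
6^6 = 6^4 · 6^2 ≡ 45 · 36 ≡ 91 (mod 139).

91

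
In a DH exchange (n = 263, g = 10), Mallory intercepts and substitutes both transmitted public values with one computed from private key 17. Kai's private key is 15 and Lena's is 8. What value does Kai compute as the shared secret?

161

Kai receives Mallory's public value M = 10^17 mod 263 instead of the honest one.
10^1 ≡ 10 (mod 263)
10^2 = (10^1)^2 ≡ 10^2 = 100 ≡ 100 (mod 263)
10^4 = (10^2)^2 ≡ 100^2 = 10000 ≡ 6 (mod 263)
10^8 = (10^4)^2 ≡ 6^2 = 36 ≡ 36 (mod 263)
10^16 = (10^8)^2 ≡ 36^2 = 1296 ≡ 244 (mod 263)
10^17 = 10^16 · 10^1 ≡ 244 · 10 ≡ 73 (mod 263).
So M = 73. Kai computes K = M^15 mod 263.
73^1 ≡ 73 (mod 263)
73^2 = (73^1)^2 ≡ 73^2 = 5329 ≡ 69 (mod 263)
73^4 = (73^2)^2 ≡ 69^2 = 4761 ≡ 27 (mod 263)
73^8 = (73^4)^2 ≡ 27^2 = 729 ≡ 203 (mod 263)
73^15 = 73^8 · 73^4 · 73^2 · 73^1 ≡ 203 · 27 · 69 · 73 ≡ 161 (mod 263).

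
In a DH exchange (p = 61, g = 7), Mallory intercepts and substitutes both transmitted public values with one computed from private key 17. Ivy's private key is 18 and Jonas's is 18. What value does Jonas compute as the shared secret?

41

Jonas receives Mallory's public value M = 7^17 mod 61 instead of the honest one.
7^1 ≡ 7 (mod 61)
7^2 = (7^1)^2 ≡ 7^2 = 49 ≡ 49 (mod 61)
7^4 = (7^2)^2 ≡ 49^2 = 2401 ≡ 22 (mod 61)
7^8 = (7^4)^2 ≡ 22^2 = 484 ≡ 57 (mod 61)
7^16 = (7^8)^2 ≡ 57^2 = 3249 ≡ 16 (mod 61)
7^17 = 7^16 · 7^1 ≡ 16 · 7 ≡ 51 (mod 61).
So M = 51. Jonas computes K = M^18 mod 61.
51^1 ≡ 51 (mod 61)
51^2 = (51^1)^2 ≡ 51^2 = 2601 ≡ 39 (mod 61)
51^4 = (51^2)^2 ≡ 39^2 = 1521 ≡ 57 (mod 61)
51^8 = (51^4)^2 ≡ 57^2 = 3249 ≡ 16 (mod 61)
51^16 = (51^8)^2 ≡ 16^2 = 256 ≡ 12 (mod 61)
51^18 = 51^16 · 51^2 ≡ 12 · 39 ≡ 41 (mod 61).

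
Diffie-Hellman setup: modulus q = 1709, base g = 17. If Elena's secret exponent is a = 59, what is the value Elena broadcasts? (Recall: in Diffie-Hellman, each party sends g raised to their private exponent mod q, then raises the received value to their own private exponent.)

1438

Public value = 17^59 mod 1709.
17^1 ≡ 17 (mod 1709)
17^2 = (17^1)^2 ≡ 17^2 = 289 ≡ 289 (mod 1709)
17^4 = (17^2)^2 ≡ 289^2 = 83521 ≡ 1489 (mod 1709)
17^8 = (17^4)^2 ≡ 1489^2 = 2217121 ≡ 548 (mod 1709)
17^16 = (17^8)^2 ≡ 548^2 = 300304 ≡ 1229 (mod 1709)
17^32 = (17^16)^2 ≡ 1229^2 = 1510441 ≡ 1394 (mod 1709)
17^59 = 17^32 · 17^16 · 17^8 · 17^2 · 17^1 ≡ 1394 · 1229 · 548 · 289 · 17 ≡ 1438 (mod 1709).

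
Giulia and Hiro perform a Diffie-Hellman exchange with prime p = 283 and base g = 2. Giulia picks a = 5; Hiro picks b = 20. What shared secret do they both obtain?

64

Hiro sends B = g^b mod p = 2^20 mod 283.
2^1 ≡ 2 (mod 283)
2^2 = (2^1)^2 ≡ 2^2 = 4 ≡ 4 (mod 283)
2^4 = (2^2)^2 ≡ 4^2 = 16 ≡ 16 (mod 283)
2^8 = (2^4)^2 ≡ 16^2 = 256 ≡ 256 (mod 283)
2^16 = (2^8)^2 ≡ 256^2 = 65536 ≡ 163 (mod 283)
2^20 = 2^16 · 2^4 ≡ 163 · 16 ≡ 61 (mod 283).
So B = 61. Giulia then computes K = B^a mod p = 61^5 mod 283.
61^1 ≡ 61 (mod 283)
61^2 = (61^1)^2 ≡ 61^2 = 3721 ≡ 42 (mod 283)
61^4 = (61^2)^2 ≡ 42^2 = 1764 ≡ 66 (mod 283)
61^5 = 61^4 · 61^1 ≡ 66 · 61 ≡ 64 (mod 283).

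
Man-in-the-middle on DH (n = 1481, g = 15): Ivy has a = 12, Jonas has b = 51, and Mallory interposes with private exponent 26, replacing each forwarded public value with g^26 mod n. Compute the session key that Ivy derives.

1399

Ivy receives Mallory's public value M = 15^26 mod 1481 instead of the honest one.
15^1 ≡ 15 (mod 1481)
15^2 = (15^1)^2 ≡ 15^2 = 225 ≡ 225 (mod 1481)
15^4 = (15^2)^2 ≡ 225^2 = 50625 ≡ 271 (mod 1481)
15^8 = (15^4)^2 ≡ 271^2 = 73441 ≡ 872 (mod 1481)
15^16 = (15^8)^2 ≡ 872^2 = 760384 ≡ 631 (mod 1481)
15^26 = 15^16 · 15^8 · 15^2 ≡ 631 · 872 · 225 ≡ 967 (mod 1481).
So M = 967. Ivy computes K = M^12 mod 1481.
967^1 ≡ 967 (mod 1481)
967^2 = (967^1)^2 ≡ 967^2 = 935089 ≡ 578 (mod 1481)
967^4 = (967^2)^2 ≡ 578^2 = 334084 ≡ 859 (mod 1481)
967^8 = (967^4)^2 ≡ 859^2 = 737881 ≡ 343 (mod 1481)
967^12 = 967^8 · 967^4 ≡ 343 · 859 ≡ 1399 (mod 1481).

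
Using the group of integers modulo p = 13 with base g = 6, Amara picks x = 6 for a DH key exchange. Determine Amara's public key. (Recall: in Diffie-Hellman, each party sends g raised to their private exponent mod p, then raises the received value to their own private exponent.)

Public value = 6^{6} \pmod{13}.
6^1 ≡ 6 (mod 13)
6^2 = (6^1)^2 ≡ 6^2 = 36 ≡ 10 (mod 13)
6^4 = (6^2)^2 ≡ 10^2 = 100 ≡ 9 (mod 13)
6^6 = 6^4 · 6^2 ≡ 9 · 10 ≡ 12 (mod 13).

12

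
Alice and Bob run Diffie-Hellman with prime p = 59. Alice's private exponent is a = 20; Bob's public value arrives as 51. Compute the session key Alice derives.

Shared key K = 51^20 mod 59.
51^1 ≡ 51 (mod 59)
51^2 = (51^1)^2 ≡ 51^2 = 2601 ≡ 5 (mod 59)
51^4 = (51^2)^2 ≡ 5^2 = 25 ≡ 25 (mod 59)
51^8 = (51^4)^2 ≡ 25^2 = 625 ≡ 35 (mod 59)
51^16 = (51^8)^2 ≡ 35^2 = 1225 ≡ 45 (mod 59)
51^20 = 51^16 · 51^4 ≡ 45 · 25 ≡ 4 (mod 59).

4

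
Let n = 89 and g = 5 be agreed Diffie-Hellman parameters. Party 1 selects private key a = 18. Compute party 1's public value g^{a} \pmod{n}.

Public value = 5^{18} \pmod{89}.
5^1 ≡ 5 (mod 89)
5^2 = (5^1)^2 ≡ 5^2 = 25 ≡ 25 (mod 89)
5^4 = (5^2)^2 ≡ 25^2 = 625 ≡ 2 (mod 89)
5^8 = (5^4)^2 ≡ 2^2 = 4 ≡ 4 (mod 89)
5^16 = (5^8)^2 ≡ 4^2 = 16 ≡ 16 (mod 89)
5^18 = 5^16 · 5^2 ≡ 16 · 25 ≡ 44 (mod 89).

44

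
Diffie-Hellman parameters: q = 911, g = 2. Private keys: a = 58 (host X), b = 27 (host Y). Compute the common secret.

Host X sends A = g^a mod q = 2^58 mod 911.
2^1 ≡ 2 (mod 911)
2^2 = (2^1)^2 ≡ 2^2 = 4 ≡ 4 (mod 911)
2^4 = (2^2)^2 ≡ 4^2 = 16 ≡ 16 (mod 911)
2^8 = (2^4)^2 ≡ 16^2 = 256 ≡ 256 (mod 911)
2^16 = (2^8)^2 ≡ 256^2 = 65536 ≡ 855 (mod 911)
2^32 = (2^16)^2 ≡ 855^2 = 731025 ≡ 403 (mod 911)
2^58 = 2^32 · 2^16 · 2^8 · 2^2 ≡ 403 · 855 · 256 · 4 ≡ 616 (mod 911).
So A = 616. Host Y then computes K = A^b mod q = 616^27 mod 911.
616^1 ≡ 616 (mod 911)
616^2 = (616^1)^2 ≡ 616^2 = 379456 ≡ 480 (mod 911)
616^4 = (616^2)^2 ≡ 480^2 = 230400 ≡ 828 (mod 911)
616^8 = (616^4)^2 ≡ 828^2 = 685584 ≡ 512 (mod 911)
616^16 = (616^8)^2 ≡ 512^2 = 262144 ≡ 687 (mod 911)
616^27 = 616^16 · 616^8 · 616^2 · 616^1 ≡ 687 · 512 · 480 · 616 ≡ 463 (mod 911).

463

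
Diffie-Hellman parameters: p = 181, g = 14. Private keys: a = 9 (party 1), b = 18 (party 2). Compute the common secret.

Party 1 sends A = g^a mod p = 14^9 mod 181.
14^1 ≡ 14 (mod 181)
14^2 = (14^1)^2 ≡ 14^2 = 196 ≡ 15 (mod 181)
14^4 = (14^2)^2 ≡ 15^2 = 225 ≡ 44 (mod 181)
14^8 = (14^4)^2 ≡ 44^2 = 1936 ≡ 126 (mod 181)
14^9 = 14^8 · 14^1 ≡ 126 · 14 ≡ 135 (mod 181).
So A = 135. Party 2 then computes K = A^b mod p = 135^18 mod 181.
135^1 ≡ 135 (mod 181)
135^2 = (135^1)^2 ≡ 135^2 = 18225 ≡ 125 (mod 181)
135^4 = (135^2)^2 ≡ 125^2 = 15625 ≡ 59 (mod 181)
135^8 = (135^4)^2 ≡ 59^2 = 3481 ≡ 42 (mod 181)
135^16 = (135^8)^2 ≡ 42^2 = 1764 ≡ 135 (mod 181)
135^18 = 135^16 · 135^2 ≡ 135 · 125 ≡ 42 (mod 181).

42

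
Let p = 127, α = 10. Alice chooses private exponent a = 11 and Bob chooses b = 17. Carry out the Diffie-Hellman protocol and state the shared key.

Alice sends A = α^a mod p = 10^11 mod 127.
10^1 ≡ 10 (mod 127)
10^2 = (10^1)^2 ≡ 10^2 = 100 ≡ 100 (mod 127)
10^4 = (10^2)^2 ≡ 100^2 = 10000 ≡ 94 (mod 127)
10^8 = (10^4)^2 ≡ 94^2 = 8836 ≡ 73 (mod 127)
10^11 = 10^8 · 10^2 · 10^1 ≡ 73 · 100 · 10 ≡ 102 (mod 127).
So A = 102. Bob then computes K = A^b mod p = 102^17 mod 127.
102^1 ≡ 102 (mod 127)
102^2 = (102^1)^2 ≡ 102^2 = 10404 ≡ 117 (mod 127)
102^4 = (102^2)^2 ≡ 117^2 = 13689 ≡ 100 (mod 127)
102^8 = (102^4)^2 ≡ 100^2 = 10000 ≡ 94 (mod 127)
102^16 = (102^8)^2 ≡ 94^2 = 8836 ≡ 73 (mod 127)
102^17 = 102^16 · 102^1 ≡ 73 · 102 ≡ 80 (mod 127).

80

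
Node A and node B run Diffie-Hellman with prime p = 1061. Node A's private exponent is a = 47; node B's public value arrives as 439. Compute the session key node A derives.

1047

Shared key K = 439^47 mod 1061.
439^1 ≡ 439 (mod 1061)
439^2 = (439^1)^2 ≡ 439^2 = 192721 ≡ 680 (mod 1061)
439^4 = (439^2)^2 ≡ 680^2 = 462400 ≡ 865 (mod 1061)
439^8 = (439^4)^2 ≡ 865^2 = 748225 ≡ 220 (mod 1061)
439^16 = (439^8)^2 ≡ 220^2 = 48400 ≡ 655 (mod 1061)
439^32 = (439^16)^2 ≡ 655^2 = 429025 ≡ 381 (mod 1061)
439^47 = 439^32 · 439^8 · 439^4 · 439^2 · 439^1 ≡ 381 · 220 · 865 · 680 · 439 ≡ 1047 (mod 1061).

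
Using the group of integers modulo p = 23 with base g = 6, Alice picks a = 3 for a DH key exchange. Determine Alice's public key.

9

Public value = 6^3 mod 23.
6^1 ≡ 6 (mod 23)
6^2 = (6^1)^2 ≡ 6^2 = 36 ≡ 13 (mod 23)
6^3 = 6^2 · 6^1 ≡ 13 · 6 ≡ 9 (mod 23).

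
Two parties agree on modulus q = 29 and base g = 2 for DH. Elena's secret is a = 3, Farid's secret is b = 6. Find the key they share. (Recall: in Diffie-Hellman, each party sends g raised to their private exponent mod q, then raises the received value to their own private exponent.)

13

Farid sends B = g^b mod q = 2^6 mod 29.
2^1 ≡ 2 (mod 29)
2^2 = (2^1)^2 ≡ 2^2 = 4 ≡ 4 (mod 29)
2^4 = (2^2)^2 ≡ 4^2 = 16 ≡ 16 (mod 29)
2^6 = 2^4 · 2^2 ≡ 16 · 4 ≡ 6 (mod 29).
So B = 6. Elena then computes K = B^a mod q = 6^3 mod 29.
6^1 ≡ 6 (mod 29)
6^2 = (6^1)^2 ≡ 6^2 = 36 ≡ 7 (mod 29)
6^3 = 6^2 · 6^1 ≡ 7 · 6 ≡ 13 (mod 29).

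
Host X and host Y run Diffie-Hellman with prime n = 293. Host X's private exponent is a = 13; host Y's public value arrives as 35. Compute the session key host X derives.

25

Shared key K = 35^13 mod 293.
35^1 ≡ 35 (mod 293)
35^2 = (35^1)^2 ≡ 35^2 = 1225 ≡ 53 (mod 293)
35^4 = (35^2)^2 ≡ 53^2 = 2809 ≡ 172 (mod 293)
35^8 = (35^4)^2 ≡ 172^2 = 29584 ≡ 284 (mod 293)
35^13 = 35^8 · 35^4 · 35^1 ≡ 284 · 172 · 35 ≡ 25 (mod 293).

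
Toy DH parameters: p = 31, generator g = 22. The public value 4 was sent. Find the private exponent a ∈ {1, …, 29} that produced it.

24

Try successive powers of 22 modulo 31:
22^1 ≡ 22
22^2 ≡ 19
22^3 ≡ 15
22^4 ≡ 20
22^5 ≡ 6
22^6 ≡ 8
22^7 ≡ 21
22^8 ≡ 28
22^9 ≡ 27
22^10 ≡ 5
22^11 ≡ 17
22^12 ≡ 2
22^13 ≡ 13
22^14 ≡ 7
22^15 ≡ 30
22^16 ≡ 9
22^17 ≡ 12
22^18 ≡ 16
22^19 ≡ 11
22^20 ≡ 25
22^21 ≡ 23
22^22 ≡ 10
22^23 ≡ 3
22^24 ≡ 4
Found: a = 24.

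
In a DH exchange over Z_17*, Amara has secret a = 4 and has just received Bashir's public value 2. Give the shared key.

16

Shared key K = 2^4 mod 17.
2^1 ≡ 2 (mod 17)
2^2 = (2^1)^2 ≡ 2^2 = 4 ≡ 4 (mod 17)
2^4 = (2^2)^2 ≡ 4^2 = 16 ≡ 16 (mod 17)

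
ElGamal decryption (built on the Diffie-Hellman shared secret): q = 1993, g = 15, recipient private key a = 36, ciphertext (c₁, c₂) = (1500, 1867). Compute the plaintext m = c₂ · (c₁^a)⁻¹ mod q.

Shared mask s = c₁^a mod q = 1500^36 mod 1993.
1500^1 ≡ 1500 (mod 1993)
1500^2 = (1500^1)^2 ≡ 1500^2 = 2250000 ≡ 1896 (mod 1993)
1500^4 = (1500^2)^2 ≡ 1896^2 = 3594816 ≡ 1437 (mod 1993)
1500^8 = (1500^4)^2 ≡ 1437^2 = 2064969 ≡ 221 (mod 1993)
1500^16 = (1500^8)^2 ≡ 221^2 = 48841 ≡ 1009 (mod 1993)
1500^32 = (1500^16)^2 ≡ 1009^2 = 1018081 ≡ 1651 (mod 1993)
1500^36 = 1500^32 · 1500^4 ≡ 1651 · 1437 ≡ 817 (mod 1993).
So s = 817; s⁻¹ ≡ 1832 (mod 1993).
m = c₂ · s⁻¹ mod 1993 = 1867 · 1832 mod 1993 = 356.

356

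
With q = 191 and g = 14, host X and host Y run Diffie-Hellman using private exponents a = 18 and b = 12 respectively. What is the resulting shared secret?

160

Host X sends A = g^a mod q = 14^18 mod 191.
14^1 ≡ 14 (mod 191)
14^2 = (14^1)^2 ≡ 14^2 = 196 ≡ 5 (mod 191)
14^4 = (14^2)^2 ≡ 5^2 = 25 ≡ 25 (mod 191)
14^8 = (14^4)^2 ≡ 25^2 = 625 ≡ 52 (mod 191)
14^16 = (14^8)^2 ≡ 52^2 = 2704 ≡ 30 (mod 191)
14^18 = 14^16 · 14^2 ≡ 30 · 5 ≡ 150 (mod 191).
So A = 150. Host Y then computes K = A^b mod q = 150^12 mod 191.
150^1 ≡ 150 (mod 191)
150^2 = (150^1)^2 ≡ 150^2 = 22500 ≡ 153 (mod 191)
150^4 = (150^2)^2 ≡ 153^2 = 23409 ≡ 107 (mod 191)
150^8 = (150^4)^2 ≡ 107^2 = 11449 ≡ 180 (mod 191)
150^12 = 150^8 · 150^4 ≡ 180 · 107 ≡ 160 (mod 191).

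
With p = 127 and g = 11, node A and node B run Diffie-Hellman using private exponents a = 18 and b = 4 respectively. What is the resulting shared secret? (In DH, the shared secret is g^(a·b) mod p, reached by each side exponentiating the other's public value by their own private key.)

Node B sends B = g^b mod p = 11^4 mod 127.
11^1 ≡ 11 (mod 127)
11^2 = (11^1)^2 ≡ 11^2 = 121 ≡ 121 (mod 127)
11^4 = (11^2)^2 ≡ 121^2 = 14641 ≡ 36 (mod 127)
So B = 36. Node A then computes K = B^a mod p = 36^18 mod 127.
36^1 ≡ 36 (mod 127)
36^2 = (36^1)^2 ≡ 36^2 = 1296 ≡ 26 (mod 127)
36^4 = (36^2)^2 ≡ 26^2 = 676 ≡ 41 (mod 127)
36^8 = (36^4)^2 ≡ 41^2 = 1681 ≡ 30 (mod 127)
36^16 = (36^8)^2 ≡ 30^2 = 900 ≡ 11 (mod 127)
36^18 = 36^16 · 36^2 ≡ 11 · 26 ≡ 32 (mod 127).

32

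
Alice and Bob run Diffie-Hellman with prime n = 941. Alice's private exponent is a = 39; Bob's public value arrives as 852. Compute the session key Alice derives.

755

Shared key K = 852^39 mod 941.
852^1 ≡ 852 (mod 941)
852^2 = (852^1)^2 ≡ 852^2 = 725904 ≡ 393 (mod 941)
852^4 = (852^2)^2 ≡ 393^2 = 154449 ≡ 125 (mod 941)
852^8 = (852^4)^2 ≡ 125^2 = 15625 ≡ 569 (mod 941)
852^16 = (852^8)^2 ≡ 569^2 = 323761 ≡ 57 (mod 941)
852^32 = (852^16)^2 ≡ 57^2 = 3249 ≡ 426 (mod 941)
852^39 = 852^32 · 852^4 · 852^2 · 852^1 ≡ 426 · 125 · 393 · 852 ≡ 755 (mod 941).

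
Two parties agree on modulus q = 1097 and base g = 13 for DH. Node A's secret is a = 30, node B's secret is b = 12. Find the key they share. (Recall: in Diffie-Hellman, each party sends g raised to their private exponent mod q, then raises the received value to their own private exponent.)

672

Node B sends B = g^b mod q = 13^12 mod 1097.
13^1 ≡ 13 (mod 1097)
13^2 = (13^1)^2 ≡ 13^2 = 169 ≡ 169 (mod 1097)
13^4 = (13^2)^2 ≡ 169^2 = 28561 ≡ 39 (mod 1097)
13^8 = (13^4)^2 ≡ 39^2 = 1521 ≡ 424 (mod 1097)
13^12 = 13^8 · 13^4 ≡ 424 · 39 ≡ 81 (mod 1097).
So B = 81. Node A then computes K = B^a mod q = 81^30 mod 1097.
81^1 ≡ 81 (mod 1097)
81^2 = (81^1)^2 ≡ 81^2 = 6561 ≡ 1076 (mod 1097)
81^4 = (81^2)^2 ≡ 1076^2 = 1157776 ≡ 441 (mod 1097)
81^8 = (81^4)^2 ≡ 441^2 = 194481 ≡ 312 (mod 1097)
81^16 = (81^8)^2 ≡ 312^2 = 97344 ≡ 808 (mod 1097)
81^30 = 81^16 · 81^8 · 81^4 · 81^2 ≡ 808 · 312 · 441 · 1076 ≡ 672 (mod 1097).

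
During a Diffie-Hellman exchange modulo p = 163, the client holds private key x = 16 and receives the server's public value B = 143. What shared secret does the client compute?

Shared key K = 143^16 mod 163.
143^1 ≡ 143 (mod 163)
143^2 = (143^1)^2 ≡ 143^2 = 20449 ≡ 74 (mod 163)
143^4 = (143^2)^2 ≡ 74^2 = 5476 ≡ 97 (mod 163)
143^8 = (143^4)^2 ≡ 97^2 = 9409 ≡ 118 (mod 163)
143^16 = (143^8)^2 ≡ 118^2 = 13924 ≡ 69 (mod 163)

69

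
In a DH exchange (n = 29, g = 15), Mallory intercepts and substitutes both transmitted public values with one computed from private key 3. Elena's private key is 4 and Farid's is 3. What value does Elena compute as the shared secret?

25

Elena receives Mallory's public value M = 15^3 mod 29 instead of the honest one.
15^1 ≡ 15 (mod 29)
15^2 = (15^1)^2 ≡ 15^2 = 225 ≡ 22 (mod 29)
15^3 = 15^2 · 15^1 ≡ 22 · 15 ≡ 11 (mod 29).
So M = 11. Elena computes K = M^4 mod 29.
11^1 ≡ 11 (mod 29)
11^2 = (11^1)^2 ≡ 11^2 = 121 ≡ 5 (mod 29)
11^4 = (11^2)^2 ≡ 5^2 = 25 ≡ 25 (mod 29)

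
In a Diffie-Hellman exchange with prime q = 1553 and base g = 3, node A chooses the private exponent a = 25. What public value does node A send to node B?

Public value = 3^25 mod 1553.
3^1 ≡ 3 (mod 1553)
3^2 = (3^1)^2 ≡ 3^2 = 9 ≡ 9 (mod 1553)
3^4 = (3^2)^2 ≡ 9^2 = 81 ≡ 81 (mod 1553)
3^8 = (3^4)^2 ≡ 81^2 = 6561 ≡ 349 (mod 1553)
3^16 = (3^8)^2 ≡ 349^2 = 121801 ≡ 667 (mod 1553)
3^25 = 3^16 · 3^8 · 3^1 ≡ 667 · 349 · 3 ≡ 1052 (mod 1553).

1052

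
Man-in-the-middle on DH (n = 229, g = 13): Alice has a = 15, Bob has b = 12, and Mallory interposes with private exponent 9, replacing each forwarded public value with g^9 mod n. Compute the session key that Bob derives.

Bob receives Mallory's public value M = 13^9 mod 229 instead of the honest one.
13^1 ≡ 13 (mod 229)
13^2 = (13^1)^2 ≡ 13^2 = 169 ≡ 169 (mod 229)
13^4 = (13^2)^2 ≡ 169^2 = 28561 ≡ 165 (mod 229)
13^8 = (13^4)^2 ≡ 165^2 = 27225 ≡ 203 (mod 229)
13^9 = 13^8 · 13^1 ≡ 203 · 13 ≡ 120 (mod 229).
So M = 120. Bob computes K = M^12 mod 229.
120^1 ≡ 120 (mod 229)
120^2 = (120^1)^2 ≡ 120^2 = 14400 ≡ 202 (mod 229)
120^4 = (120^2)^2 ≡ 202^2 = 40804 ≡ 42 (mod 229)
120^8 = (120^4)^2 ≡ 42^2 = 1764 ≡ 161 (mod 229)
120^12 = 120^8 · 120^4 ≡ 161 · 42 ≡ 121 (mod 229).

121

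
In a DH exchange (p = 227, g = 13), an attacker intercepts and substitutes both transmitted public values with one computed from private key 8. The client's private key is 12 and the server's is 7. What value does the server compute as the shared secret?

173

The server receives an attacker's public value M = 13^8 mod 227 instead of the honest one.
13^1 ≡ 13 (mod 227)
13^2 = (13^1)^2 ≡ 13^2 = 169 ≡ 169 (mod 227)
13^4 = (13^2)^2 ≡ 169^2 = 28561 ≡ 186 (mod 227)
13^8 = (13^4)^2 ≡ 186^2 = 34596 ≡ 92 (mod 227)
So M = 92. The server computes K = M^7 mod 227.
92^1 ≡ 92 (mod 227)
92^2 = (92^1)^2 ≡ 92^2 = 8464 ≡ 65 (mod 227)
92^4 = (92^2)^2 ≡ 65^2 = 4225 ≡ 139 (mod 227)
92^7 = 92^4 · 92^2 · 92^1 ≡ 139 · 65 · 92 ≡ 173 (mod 227).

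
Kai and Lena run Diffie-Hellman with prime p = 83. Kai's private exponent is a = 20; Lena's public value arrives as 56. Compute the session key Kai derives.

17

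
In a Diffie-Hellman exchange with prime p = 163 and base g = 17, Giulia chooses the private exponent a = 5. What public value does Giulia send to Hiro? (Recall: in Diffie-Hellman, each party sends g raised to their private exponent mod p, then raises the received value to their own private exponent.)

127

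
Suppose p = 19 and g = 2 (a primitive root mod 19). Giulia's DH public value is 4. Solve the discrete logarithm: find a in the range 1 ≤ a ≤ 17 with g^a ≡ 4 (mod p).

Try successive powers of 2 modulo 19:
2^1 ≡ 2
2^2 ≡ 4
Found: a = 2.

2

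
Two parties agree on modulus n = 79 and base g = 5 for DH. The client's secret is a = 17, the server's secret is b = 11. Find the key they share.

The client sends A = g^a mod n = 5^17 mod 79.
5^1 ≡ 5 (mod 79)
5^2 = (5^1)^2 ≡ 5^2 = 25 ≡ 25 (mod 79)
5^4 = (5^2)^2 ≡ 25^2 = 625 ≡ 72 (mod 79)
5^8 = (5^4)^2 ≡ 72^2 = 5184 ≡ 49 (mod 79)
5^16 = (5^8)^2 ≡ 49^2 = 2401 ≡ 31 (mod 79)
5^17 = 5^16 · 5^1 ≡ 31 · 5 ≡ 76 (mod 79).
So A = 76. The server then computes K = A^b mod n = 76^11 mod 79.
76^1 ≡ 76 (mod 79)
76^2 = (76^1)^2 ≡ 76^2 = 5776 ≡ 9 (mod 79)
76^4 = (76^2)^2 ≡ 9^2 = 81 ≡ 2 (mod 79)
76^8 = (76^4)^2 ≡ 2^2 = 4 ≡ 4 (mod 79)
76^11 = 76^8 · 76^2 · 76^1 ≡ 4 · 9 · 76 ≡ 50 (mod 79).

50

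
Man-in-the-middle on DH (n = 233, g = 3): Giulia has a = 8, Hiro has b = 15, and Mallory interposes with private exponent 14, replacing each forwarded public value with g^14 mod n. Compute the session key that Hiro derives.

Hiro receives Mallory's public value M = 3^14 mod 233 instead of the honest one.
3^1 ≡ 3 (mod 233)
3^2 = (3^1)^2 ≡ 3^2 = 9 ≡ 9 (mod 233)
3^4 = (3^2)^2 ≡ 9^2 = 81 ≡ 81 (mod 233)
3^8 = (3^4)^2 ≡ 81^2 = 6561 ≡ 37 (mod 233)
3^14 = 3^8 · 3^4 · 3^2 ≡ 37 · 81 · 9 ≡ 178 (mod 233).
So M = 178. Hiro computes K = M^15 mod 233.
178^1 ≡ 178 (mod 233)
178^2 = (178^1)^2 ≡ 178^2 = 31684 ≡ 229 (mod 233)
178^4 = (178^2)^2 ≡ 229^2 = 52441 ≡ 16 (mod 233)
178^8 = (178^4)^2 ≡ 16^2 = 256 ≡ 23 (mod 233)
178^15 = 178^8 · 178^4 · 178^2 · 178^1 ≡ 23 · 16 · 229 · 178 ≡ 109 (mod 233).

109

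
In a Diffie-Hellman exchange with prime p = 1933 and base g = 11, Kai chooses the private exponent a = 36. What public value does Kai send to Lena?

779

Public value = 11^36 (mod 1933).
11^1 ≡ 11 (mod 1933)
11^2 = (11^1)^2 ≡ 11^2 = 121 ≡ 121 (mod 1933)
11^4 = (11^2)^2 ≡ 121^2 = 14641 ≡ 1110 (mod 1933)
11^8 = (11^4)^2 ≡ 1110^2 = 1232100 ≡ 779 (mod 1933)
11^16 = (11^8)^2 ≡ 779^2 = 606841 ≡ 1812 (mod 1933)
11^32 = (11^16)^2 ≡ 1812^2 = 3283344 ≡ 1110 (mod 1933)
11^36 = 11^32 · 11^4 ≡ 1110 · 1110 ≡ 779 (mod 1933).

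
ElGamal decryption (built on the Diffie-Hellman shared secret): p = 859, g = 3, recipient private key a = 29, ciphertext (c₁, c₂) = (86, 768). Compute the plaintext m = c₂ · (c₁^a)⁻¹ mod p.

54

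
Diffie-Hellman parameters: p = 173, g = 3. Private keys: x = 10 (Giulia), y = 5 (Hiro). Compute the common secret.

116

Hiro sends B = g^y mod p = 3^5 mod 173.
3^1 ≡ 3 (mod 173)
3^2 = (3^1)^2 ≡ 3^2 = 9 ≡ 9 (mod 173)
3^4 = (3^2)^2 ≡ 9^2 = 81 ≡ 81 (mod 173)
3^5 = 3^4 · 3^1 ≡ 81 · 3 ≡ 70 (mod 173).
So B = 70. Giulia then computes K = B^x mod p = 70^10 mod 173.
70^1 ≡ 70 (mod 173)
70^2 = (70^1)^2 ≡ 70^2 = 4900 ≡ 56 (mod 173)
70^4 = (70^2)^2 ≡ 56^2 = 3136 ≡ 22 (mod 173)
70^8 = (70^4)^2 ≡ 22^2 = 484 ≡ 138 (mod 173)
70^10 = 70^8 · 70^2 ≡ 138 · 56 ≡ 116 (mod 173).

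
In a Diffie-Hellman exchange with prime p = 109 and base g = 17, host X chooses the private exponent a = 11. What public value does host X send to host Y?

55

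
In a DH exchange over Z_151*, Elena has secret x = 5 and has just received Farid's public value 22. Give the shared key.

2

Shared key K = 22^5 mod 151.
22^1 ≡ 22 (mod 151)
22^2 = (22^1)^2 ≡ 22^2 = 484 ≡ 31 (mod 151)
22^4 = (22^2)^2 ≡ 31^2 = 961 ≡ 55 (mod 151)
22^5 = 22^4 · 22^1 ≡ 55 · 22 ≡ 2 (mod 151).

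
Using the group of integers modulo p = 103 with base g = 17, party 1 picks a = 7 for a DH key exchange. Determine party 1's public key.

63

Public value = 17^7 (mod 103).
17^1 ≡ 17 (mod 103)
17^2 = (17^1)^2 ≡ 17^2 = 289 ≡ 83 (mod 103)
17^4 = (17^2)^2 ≡ 83^2 = 6889 ≡ 91 (mod 103)
17^7 = 17^4 · 17^2 · 17^1 ≡ 91 · 83 · 17 ≡ 63 (mod 103).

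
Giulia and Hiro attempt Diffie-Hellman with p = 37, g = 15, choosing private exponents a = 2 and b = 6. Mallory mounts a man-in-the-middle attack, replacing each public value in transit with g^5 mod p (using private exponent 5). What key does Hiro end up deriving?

11

Hiro receives Mallory's public value M = 15^5 mod 37 instead of the honest one.
15^1 ≡ 15 (mod 37)
15^2 = (15^1)^2 ≡ 15^2 = 225 ≡ 3 (mod 37)
15^4 = (15^2)^2 ≡ 3^2 = 9 ≡ 9 (mod 37)
15^5 = 15^4 · 15^1 ≡ 9 · 15 ≡ 24 (mod 37).
So M = 24. Hiro computes K = M^6 mod 37.
24^1 ≡ 24 (mod 37)
24^2 = (24^1)^2 ≡ 24^2 = 576 ≡ 21 (mod 37)
24^4 = (24^2)^2 ≡ 21^2 = 441 ≡ 34 (mod 37)
24^6 = 24^4 · 24^2 ≡ 34 · 21 ≡ 11 (mod 37).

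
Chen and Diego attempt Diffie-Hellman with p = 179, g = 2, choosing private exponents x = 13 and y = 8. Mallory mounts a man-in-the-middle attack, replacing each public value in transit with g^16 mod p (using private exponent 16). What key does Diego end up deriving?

Diego receives Mallory's public value M = 2^16 mod 179 instead of the honest one.
2^1 ≡ 2 (mod 179)
2^2 = (2^1)^2 ≡ 2^2 = 4 ≡ 4 (mod 179)
2^4 = (2^2)^2 ≡ 4^2 = 16 ≡ 16 (mod 179)
2^8 = (2^4)^2 ≡ 16^2 = 256 ≡ 77 (mod 179)
2^16 = (2^8)^2 ≡ 77^2 = 5929 ≡ 22 (mod 179)
So M = 22. Diego computes K = M^8 mod 179.
22^1 ≡ 22 (mod 179)
22^2 = (22^1)^2 ≡ 22^2 = 484 ≡ 126 (mod 179)
22^4 = (22^2)^2 ≡ 126^2 = 15876 ≡ 124 (mod 179)
22^8 = (22^4)^2 ≡ 124^2 = 15376 ≡ 161 (mod 179)

161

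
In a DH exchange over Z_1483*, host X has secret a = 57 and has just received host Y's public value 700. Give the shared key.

132

Shared key K = 700^57 mod 1483.
700^1 ≡ 700 (mod 1483)
700^2 = (700^1)^2 ≡ 700^2 = 490000 ≡ 610 (mod 1483)
700^4 = (700^2)^2 ≡ 610^2 = 372100 ≡ 1350 (mod 1483)
700^8 = (700^4)^2 ≡ 1350^2 = 1822500 ≡ 1376 (mod 1483)
700^16 = (700^8)^2 ≡ 1376^2 = 1893376 ≡ 1068 (mod 1483)
700^32 = (700^16)^2 ≡ 1068^2 = 1140624 ≡ 197 (mod 1483)
700^57 = 700^32 · 700^16 · 700^8 · 700^1 ≡ 197 · 1068 · 1376 · 700 ≡ 132 (mod 1483).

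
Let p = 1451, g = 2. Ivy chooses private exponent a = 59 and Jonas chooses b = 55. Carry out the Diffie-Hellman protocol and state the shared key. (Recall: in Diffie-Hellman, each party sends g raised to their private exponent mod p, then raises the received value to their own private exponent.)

1000

Ivy sends A = g^a mod p = 2^59 mod 1451.
2^1 ≡ 2 (mod 1451)
2^2 = (2^1)^2 ≡ 2^2 = 4 ≡ 4 (mod 1451)
2^4 = (2^2)^2 ≡ 4^2 = 16 ≡ 16 (mod 1451)
2^8 = (2^4)^2 ≡ 16^2 = 256 ≡ 256 (mod 1451)
2^16 = (2^8)^2 ≡ 256^2 = 65536 ≡ 241 (mod 1451)
2^32 = (2^16)^2 ≡ 241^2 = 58081 ≡ 41 (mod 1451)
2^59 = 2^32 · 2^16 · 2^8 · 2^2 · 2^1 ≡ 41 · 241 · 256 · 4 · 2 ≡ 642 (mod 1451).
So A = 642. Jonas then computes K = A^b mod p = 642^55 mod 1451.
642^1 ≡ 642 (mod 1451)
642^2 = (642^1)^2 ≡ 642^2 = 412164 ≡ 80 (mod 1451)
642^4 = (642^2)^2 ≡ 80^2 = 6400 ≡ 596 (mod 1451)
642^8 = (642^4)^2 ≡ 596^2 = 355216 ≡ 1172 (mod 1451)
642^16 = (642^8)^2 ≡ 1172^2 = 1373584 ≡ 938 (mod 1451)
642^32 = (642^16)^2 ≡ 938^2 = 879844 ≡ 538 (mod 1451)
642^55 = 642^32 · 642^16 · 642^4 · 642^2 · 642^1 ≡ 538 · 938 · 596 · 80 · 642 ≡ 1000 (mod 1451).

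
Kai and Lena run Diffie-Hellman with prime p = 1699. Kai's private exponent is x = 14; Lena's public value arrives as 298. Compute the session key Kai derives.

1086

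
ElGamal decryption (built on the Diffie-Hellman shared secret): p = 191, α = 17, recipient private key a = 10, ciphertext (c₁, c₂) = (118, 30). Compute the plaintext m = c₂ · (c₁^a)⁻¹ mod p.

Shared mask s = c₁^a mod p = 118^10 mod 191.
118^1 ≡ 118 (mod 191)
118^2 = (118^1)^2 ≡ 118^2 = 13924 ≡ 172 (mod 191)
118^4 = (118^2)^2 ≡ 172^2 = 29584 ≡ 170 (mod 191)
118^8 = (118^4)^2 ≡ 170^2 = 28900 ≡ 59 (mod 191)
118^10 = 118^8 · 118^2 ≡ 59 · 172 ≡ 25 (mod 191).
So s = 25; s⁻¹ ≡ 107 (mod 191).
m = c₂ · s⁻¹ mod 191 = 30 · 107 mod 191 = 154.

154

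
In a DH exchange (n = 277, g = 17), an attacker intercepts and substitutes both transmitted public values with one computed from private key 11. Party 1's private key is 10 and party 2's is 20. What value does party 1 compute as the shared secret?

121

Party 1 receives an attacker's public value M = 17^11 mod 277 instead of the honest one.
17^1 ≡ 17 (mod 277)
17^2 = (17^1)^2 ≡ 17^2 = 289 ≡ 12 (mod 277)
17^4 = (17^2)^2 ≡ 12^2 = 144 ≡ 144 (mod 277)
17^8 = (17^4)^2 ≡ 144^2 = 20736 ≡ 238 (mod 277)
17^11 = 17^8 · 17^2 · 17^1 ≡ 238 · 12 · 17 ≡ 77 (mod 277).
So M = 77. Party 1 computes K = M^10 mod 277.
77^1 ≡ 77 (mod 277)
77^2 = (77^1)^2 ≡ 77^2 = 5929 ≡ 112 (mod 277)
77^4 = (77^2)^2 ≡ 112^2 = 12544 ≡ 79 (mod 277)
77^8 = (77^4)^2 ≡ 79^2 = 6241 ≡ 147 (mod 277)
77^10 = 77^8 · 77^2 ≡ 147 · 112 ≡ 121 (mod 277).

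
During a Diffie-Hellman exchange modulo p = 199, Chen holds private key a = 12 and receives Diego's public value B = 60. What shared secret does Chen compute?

Shared key K = 60^12 mod 199.
60^1 ≡ 60 (mod 199)
60^2 = (60^1)^2 ≡ 60^2 = 3600 ≡ 18 (mod 199)
60^4 = (60^2)^2 ≡ 18^2 = 324 ≡ 125 (mod 199)
60^8 = (60^4)^2 ≡ 125^2 = 15625 ≡ 103 (mod 199)
60^12 = 60^8 · 60^4 ≡ 103 · 125 ≡ 139 (mod 199).

139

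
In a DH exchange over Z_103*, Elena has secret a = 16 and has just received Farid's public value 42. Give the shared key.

76

Shared key K = 42^16 mod 103.
42^1 ≡ 42 (mod 103)
42^2 = (42^1)^2 ≡ 42^2 = 1764 ≡ 13 (mod 103)
42^4 = (42^2)^2 ≡ 13^2 = 169 ≡ 66 (mod 103)
42^8 = (42^4)^2 ≡ 66^2 = 4356 ≡ 30 (mod 103)
42^16 = (42^8)^2 ≡ 30^2 = 900 ≡ 76 (mod 103)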